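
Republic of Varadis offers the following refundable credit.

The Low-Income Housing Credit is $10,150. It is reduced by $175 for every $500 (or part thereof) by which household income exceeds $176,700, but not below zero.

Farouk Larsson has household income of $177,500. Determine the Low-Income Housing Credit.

Low-Income Housing Credit: income exceeds $176,700 by $800, which is 2 full-or-partial $500 increments; reduction = 2 × $175 = $350, leaving $9,800.

$9,800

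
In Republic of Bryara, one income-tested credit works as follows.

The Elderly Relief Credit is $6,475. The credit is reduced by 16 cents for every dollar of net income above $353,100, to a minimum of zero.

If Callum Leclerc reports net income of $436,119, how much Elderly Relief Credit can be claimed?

Elderly Relief Credit: 16% of the $83,019 excess over $353,100 is $13,283.04 ≥ base, so the credit is $0.

$0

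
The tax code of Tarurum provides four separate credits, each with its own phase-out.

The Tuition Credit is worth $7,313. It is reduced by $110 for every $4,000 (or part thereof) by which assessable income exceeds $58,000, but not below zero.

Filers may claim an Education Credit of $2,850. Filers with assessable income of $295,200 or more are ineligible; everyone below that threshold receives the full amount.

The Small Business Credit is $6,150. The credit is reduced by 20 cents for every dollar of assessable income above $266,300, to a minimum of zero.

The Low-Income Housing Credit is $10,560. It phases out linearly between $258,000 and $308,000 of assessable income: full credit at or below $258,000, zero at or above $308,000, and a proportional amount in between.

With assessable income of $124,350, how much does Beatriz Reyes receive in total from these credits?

$25,003

Tuition Credit: income exceeds $58,000 by $66,350, which is 17 full-or-partial $4,000 increments; reduction = 17 × $110 = $1,870, leaving $5,443.
Education Credit: $124,350 is below the $295,200 cutoff, so the full $2,850 applies.
Small Business Credit: $124,350 is at or below the $266,300 threshold, so the full $6,150 applies.
Low-Income Housing Credit: $124,350 is at or below the $258,000 threshold, so the full $10,560 applies.
Total: $5,443 + $2,850 + $6,150 + $10,560 = $25,003.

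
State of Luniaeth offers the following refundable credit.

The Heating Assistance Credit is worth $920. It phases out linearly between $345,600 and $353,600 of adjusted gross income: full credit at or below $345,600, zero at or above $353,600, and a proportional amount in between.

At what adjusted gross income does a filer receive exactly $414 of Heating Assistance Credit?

$350,000

$414 is 414/920 of the full $920, so 506/920 of the $8,000 range has been used: income = $345,600 + $8,000 × 506/920 = $350,000.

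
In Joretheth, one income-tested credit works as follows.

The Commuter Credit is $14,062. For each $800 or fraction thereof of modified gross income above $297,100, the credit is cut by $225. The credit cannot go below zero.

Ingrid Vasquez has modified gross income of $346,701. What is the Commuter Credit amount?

Commuter Credit: income exceeds $297,100 by $49,601 → 63 increments × $225 = $14,175 ≥ base, so the credit is $0.

$0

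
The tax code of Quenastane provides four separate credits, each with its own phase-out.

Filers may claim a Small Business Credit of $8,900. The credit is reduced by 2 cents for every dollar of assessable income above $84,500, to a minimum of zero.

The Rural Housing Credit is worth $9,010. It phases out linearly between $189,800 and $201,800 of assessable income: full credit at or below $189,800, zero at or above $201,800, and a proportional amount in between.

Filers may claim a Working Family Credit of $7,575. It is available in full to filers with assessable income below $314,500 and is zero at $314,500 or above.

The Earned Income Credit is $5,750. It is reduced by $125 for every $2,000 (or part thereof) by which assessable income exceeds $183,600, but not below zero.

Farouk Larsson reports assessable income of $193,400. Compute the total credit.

$25,729

Small Business Credit: 2% of the $108,900 excess over $84,500 is $2,178; credit = $8,900 − $2,178 = $6,722.
Rural Housing Credit: $193,400 is $3,600 into a $12,000 phase-out range, leaving 8,400/12,000 of the credit: $9,010 × 8,400/12,000 = $6,307.
Working Family Credit: $193,400 is below the $314,500 cutoff, so the full $7,575 applies.
Earned Income Credit: income exceeds $183,600 by $9,800, which is 5 full-or-partial $2,000 increments; reduction = 5 × $125 = $625, leaving $5,125.
Total: $6,722 + $6,307 + $7,575 + $5,125 = $25,729.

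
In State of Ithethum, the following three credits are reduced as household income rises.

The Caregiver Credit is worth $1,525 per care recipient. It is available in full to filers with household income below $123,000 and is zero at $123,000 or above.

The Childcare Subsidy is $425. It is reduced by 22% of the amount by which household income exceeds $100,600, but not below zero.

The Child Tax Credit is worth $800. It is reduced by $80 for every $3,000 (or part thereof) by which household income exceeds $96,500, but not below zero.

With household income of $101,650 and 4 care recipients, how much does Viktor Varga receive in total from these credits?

$6,934

Caregiver Credit: base = 4 × $1,525 = $6,100. $101,650 is below the $123,000 cutoff, so the full $6,100 applies.
Childcare Subsidy: 22% of the $1,050 excess over $100,600 is $231; credit = $425 − $231 = $194.
Child Tax Credit: income exceeds $96,500 by $5,150, which is 2 full-or-partial $3,000 increments; reduction = 2 × $80 = $160, leaving $640.
Total: $6,100 + $194 + $640 = $6,934.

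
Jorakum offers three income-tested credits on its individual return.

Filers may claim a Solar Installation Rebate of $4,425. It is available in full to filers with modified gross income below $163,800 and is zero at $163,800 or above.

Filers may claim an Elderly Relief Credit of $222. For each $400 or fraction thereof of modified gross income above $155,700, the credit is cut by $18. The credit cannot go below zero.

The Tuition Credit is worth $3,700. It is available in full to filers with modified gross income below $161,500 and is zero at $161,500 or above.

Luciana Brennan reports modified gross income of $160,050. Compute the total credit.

Solar Installation Rebate: $160,050 is below the $163,800 cutoff, so the full $4,425 applies.
Elderly Relief Credit: income exceeds $155,700 by $4,350, which is 11 full-or-partial $400 increments; reduction = 11 × $18 = $198, leaving $24.
Tuition Credit: $160,050 is below the $161,500 cutoff, so the full $3,700 applies.
Total: $4,425 + $24 + $3,700 = $8,149.

$8,149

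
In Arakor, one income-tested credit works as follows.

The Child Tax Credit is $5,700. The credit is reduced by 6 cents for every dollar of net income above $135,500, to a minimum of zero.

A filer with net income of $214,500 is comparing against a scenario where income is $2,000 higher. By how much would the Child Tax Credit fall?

At $214,500 — 6% of the $79,000 excess over $135,500 is $4,740; credit = $5,700 − $4,740 = $960.
At $216,500 — 6% of the $81,000 excess over $135,500 is $4,860; credit = $5,700 − $4,860 = $840.
Lost: $960 − $840 = $120.

$120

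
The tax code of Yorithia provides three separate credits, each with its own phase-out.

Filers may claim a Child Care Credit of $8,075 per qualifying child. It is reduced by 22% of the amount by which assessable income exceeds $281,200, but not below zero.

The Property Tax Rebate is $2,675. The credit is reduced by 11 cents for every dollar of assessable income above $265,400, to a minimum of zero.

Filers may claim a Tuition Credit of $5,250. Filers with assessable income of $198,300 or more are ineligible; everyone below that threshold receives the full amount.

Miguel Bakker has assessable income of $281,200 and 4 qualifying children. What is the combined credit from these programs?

$33,237

Child Care Credit: base = 4 × $8,075 = $32,300. $281,200 is at or below the $281,200 threshold, so the full $32,300 applies.
Property Tax Rebate: 11% of the $15,800 excess over $265,400 is $1,738; credit = $2,675 − $1,738 = $937.
Tuition Credit: $281,200 meets or exceeds the $198,300 cutoff, so the credit is $0.
Total: $32,300 + $937 + $0 = $33,237.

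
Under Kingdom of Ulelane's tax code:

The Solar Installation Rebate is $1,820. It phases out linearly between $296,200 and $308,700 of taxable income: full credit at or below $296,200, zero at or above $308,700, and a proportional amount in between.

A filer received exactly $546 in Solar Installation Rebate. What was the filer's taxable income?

$304,950

$546 is 546/1,820 of the full $1,820, so 1,274/1,820 of the $12,500 range has been used: income = $296,200 + $12,500 × 1,274/1,820 = $304,950.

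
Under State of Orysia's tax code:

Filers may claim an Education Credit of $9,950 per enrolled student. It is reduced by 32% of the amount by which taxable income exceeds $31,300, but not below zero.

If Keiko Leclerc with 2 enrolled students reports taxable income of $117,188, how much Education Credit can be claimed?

$0

Education Credit: base = 2 × $9,950 = $19,900. 32% of the $85,888 excess over $31,300 is $27,484.16 ≥ base, so the credit is $0.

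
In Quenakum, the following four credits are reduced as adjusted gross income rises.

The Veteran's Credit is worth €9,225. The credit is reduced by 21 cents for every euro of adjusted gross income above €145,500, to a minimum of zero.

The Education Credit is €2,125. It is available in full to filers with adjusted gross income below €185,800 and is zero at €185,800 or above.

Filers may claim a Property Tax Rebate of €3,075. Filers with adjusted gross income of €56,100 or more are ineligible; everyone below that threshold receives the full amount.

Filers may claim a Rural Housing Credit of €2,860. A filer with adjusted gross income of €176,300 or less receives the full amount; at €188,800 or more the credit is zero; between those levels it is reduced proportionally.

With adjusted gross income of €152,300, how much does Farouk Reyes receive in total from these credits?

Veteran's Credit: 21% of the €6,800 excess over €145,500 is €1,428; credit = €9,225 − €1,428 = €7,797.
Education Credit: €152,300 is below the €185,800 cutoff, so the full €2,125 applies.
Property Tax Rebate: €152,300 meets or exceeds the €56,100 cutoff, so the credit is €0.
Rural Housing Credit: €152,300 is at or below the €176,300 threshold, so the full €2,860 applies.
Total: €7,797 + €2,125 + €0 + €2,860 = €12,782.

€12,782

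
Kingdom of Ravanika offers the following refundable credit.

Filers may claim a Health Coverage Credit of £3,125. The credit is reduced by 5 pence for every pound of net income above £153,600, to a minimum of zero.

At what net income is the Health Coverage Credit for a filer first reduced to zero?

£216,100

The credit falls by 5% of each pound above £153,600, so it reaches zero when the excess is £3,125 / 5% = £62,500: income = £153,600 + £62,500 = £216,100.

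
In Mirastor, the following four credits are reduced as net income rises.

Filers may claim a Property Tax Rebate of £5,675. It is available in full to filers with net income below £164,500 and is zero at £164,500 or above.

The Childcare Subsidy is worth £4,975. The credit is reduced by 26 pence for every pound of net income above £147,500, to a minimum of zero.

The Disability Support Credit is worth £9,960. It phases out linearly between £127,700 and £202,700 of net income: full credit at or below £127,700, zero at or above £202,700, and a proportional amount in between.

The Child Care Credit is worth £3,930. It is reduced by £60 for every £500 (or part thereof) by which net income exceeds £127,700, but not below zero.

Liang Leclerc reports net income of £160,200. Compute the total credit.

£13,022

Property Tax Rebate: £160,200 is below the £164,500 cutoff, so the full £5,675 applies.
Childcare Subsidy: 26% of the £12,700 excess over £147,500 is £3,302; credit = £4,975 − £3,302 = £1,673.
Disability Support Credit: £160,200 is £32,500 into a £75,000 phase-out range, leaving 42,500/75,000 of the credit: £9,960 × 42,500/75,000 = £5,644.
Child Care Credit: income exceeds £127,700 by £32,500, which is 65 full-or-partial £500 increments; reduction = 65 × £60 = £3,900, leaving £30.
Total: £5,675 + £1,673 + £5,644 + £30 = £13,022.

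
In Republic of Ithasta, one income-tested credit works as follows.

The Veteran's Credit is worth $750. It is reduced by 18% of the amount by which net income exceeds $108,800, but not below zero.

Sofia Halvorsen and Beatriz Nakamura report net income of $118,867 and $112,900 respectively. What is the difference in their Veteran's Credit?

$12

Sofia ($118,867): Veteran's Credit: 18% of the $10,067 excess over $108,800 is $1,812.06 ≥ base, so the credit is $0.
Beatriz ($112,900): Veteran's Credit: 18% of the $4,100 excess over $108,800 is $738; credit = $750 − $738 = $12.
Difference: |$0 − $12| = $12.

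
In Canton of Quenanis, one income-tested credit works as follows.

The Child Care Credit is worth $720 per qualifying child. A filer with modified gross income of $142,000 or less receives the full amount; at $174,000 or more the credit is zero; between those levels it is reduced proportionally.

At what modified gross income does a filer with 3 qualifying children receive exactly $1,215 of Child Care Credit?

$156,000

Full credit = 3 × $720 = $2,160.
$1,215 is 1,215/2,160 of the full $2,160, so 945/2,160 of the $32,000 range has been used: income = $142,000 + $32,000 × 945/2,160 = $156,000.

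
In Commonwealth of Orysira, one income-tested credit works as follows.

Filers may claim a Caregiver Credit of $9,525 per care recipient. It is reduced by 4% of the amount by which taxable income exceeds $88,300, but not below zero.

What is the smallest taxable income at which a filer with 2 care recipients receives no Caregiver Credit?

Full credit = 2 × $9,525 = $19,050.
The credit falls by 4% of each dollar above $88,300, so it reaches zero when the excess is $19,050 / 4% = $476,250: income = $88,300 + $476,250 = $564,550.

$564,550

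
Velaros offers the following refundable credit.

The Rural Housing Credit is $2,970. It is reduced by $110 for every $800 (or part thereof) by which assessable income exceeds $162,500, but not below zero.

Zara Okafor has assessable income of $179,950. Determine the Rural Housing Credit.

Rural Housing Credit: income exceeds $162,500 by $17,450, which is 22 full-or-partial $800 increments; reduction = 22 × $110 = $2,420, leaving $550.

$550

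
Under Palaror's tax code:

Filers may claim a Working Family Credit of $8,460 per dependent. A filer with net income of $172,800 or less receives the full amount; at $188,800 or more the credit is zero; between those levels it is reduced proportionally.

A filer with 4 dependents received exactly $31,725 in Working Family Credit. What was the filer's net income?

$173,800

Full credit = 4 × $8,460 = $33,840.
$31,725 is 31,725/33,840 of the full $33,840, so 2,115/33,840 of the $16,000 range has been used: income = $172,800 + $16,000 × 2,115/33,840 = $173,800.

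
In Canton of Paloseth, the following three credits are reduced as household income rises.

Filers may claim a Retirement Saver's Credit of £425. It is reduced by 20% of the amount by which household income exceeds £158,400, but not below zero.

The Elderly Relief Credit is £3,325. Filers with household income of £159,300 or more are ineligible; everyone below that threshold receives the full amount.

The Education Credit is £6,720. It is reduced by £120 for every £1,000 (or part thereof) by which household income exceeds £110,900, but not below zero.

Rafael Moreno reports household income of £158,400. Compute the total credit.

£4,710

Retirement Saver's Credit: £158,400 is at or below the £158,400 threshold, so the full £425 applies.
Elderly Relief Credit: £158,400 is below the £159,300 cutoff, so the full £3,325 applies.
Education Credit: income exceeds £110,900 by £47,500, which is 48 full-or-partial £1,000 increments; reduction = 48 × £120 = £5,760, leaving £960.
Total: £425 + £3,325 + £960 = £4,710.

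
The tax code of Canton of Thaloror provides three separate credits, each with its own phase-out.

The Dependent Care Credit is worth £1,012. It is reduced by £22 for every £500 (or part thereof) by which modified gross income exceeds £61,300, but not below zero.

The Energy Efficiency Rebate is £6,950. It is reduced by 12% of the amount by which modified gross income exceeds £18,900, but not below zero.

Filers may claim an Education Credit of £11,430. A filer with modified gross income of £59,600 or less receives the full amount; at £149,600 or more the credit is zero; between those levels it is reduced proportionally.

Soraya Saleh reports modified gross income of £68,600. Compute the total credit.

Dependent Care Credit: income exceeds £61,300 by £7,300, which is 15 full-or-partial £500 increments; reduction = 15 × £22 = £330, leaving £682.
Energy Efficiency Rebate: 12% of the £49,700 excess over £18,900 is £5,964; credit = £6,950 − £5,964 = £986.
Education Credit: £68,600 is £9,000 into a £90,000 phase-out range, leaving 81,000/90,000 of the credit: £11,430 × 81,000/90,000 = £10,287.
Total: £682 + £986 + £10,287 = £11,955.

£11,955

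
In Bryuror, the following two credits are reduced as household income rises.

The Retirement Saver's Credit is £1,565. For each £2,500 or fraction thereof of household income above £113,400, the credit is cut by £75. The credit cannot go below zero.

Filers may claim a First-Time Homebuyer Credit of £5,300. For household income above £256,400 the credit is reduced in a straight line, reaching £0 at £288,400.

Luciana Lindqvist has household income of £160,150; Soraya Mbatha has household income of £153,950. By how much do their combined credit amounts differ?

Luciana (£160,150): Retirement Saver's Credit: income exceeds £113,400 by £46,750, which is 19 full-or-partial £2,500 increments; reduction = 19 × £75 = £1,425, leaving £140. First-Time Homebuyer Credit: £160,150 is at or below the £256,400 threshold, so the full £5,300 applies. total £140 + £5,300 = £5,440
Soraya (£153,950): Retirement Saver's Credit: income exceeds £113,400 by £40,550, which is 17 full-or-partial £2,500 increments; reduction = 17 × £75 = £1,275, leaving £290. First-Time Homebuyer Credit: £153,950 is at or below the £256,400 threshold, so the full £5,300 applies. total £290 + £5,300 = £5,590
Difference: |£5,440 − £5,590| = £150.

£150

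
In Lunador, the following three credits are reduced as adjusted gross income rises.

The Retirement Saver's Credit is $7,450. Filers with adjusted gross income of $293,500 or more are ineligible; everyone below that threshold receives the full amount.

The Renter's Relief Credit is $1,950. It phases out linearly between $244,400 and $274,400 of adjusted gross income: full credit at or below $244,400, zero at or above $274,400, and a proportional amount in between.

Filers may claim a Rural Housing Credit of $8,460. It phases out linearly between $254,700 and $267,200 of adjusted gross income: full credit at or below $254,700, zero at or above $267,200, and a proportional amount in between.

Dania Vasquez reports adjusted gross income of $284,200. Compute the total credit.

$7,450

Retirement Saver's Credit: $284,200 is below the $293,500 cutoff, so the full $7,450 applies.
Renter's Relief Credit: $284,200 is at or above $274,400, so the credit is $0.
Rural Housing Credit: $284,200 is at or above $267,200, so the credit is $0.
Total: $7,450 + $0 + $0 = $7,450.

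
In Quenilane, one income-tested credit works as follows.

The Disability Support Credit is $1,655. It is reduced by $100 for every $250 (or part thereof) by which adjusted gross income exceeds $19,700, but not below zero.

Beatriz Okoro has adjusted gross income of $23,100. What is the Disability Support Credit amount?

Disability Support Credit: income exceeds $19,700 by $3,400, which is 14 full-or-partial $250 increments; reduction = 14 × $100 = $1,400, leaving $255.

$255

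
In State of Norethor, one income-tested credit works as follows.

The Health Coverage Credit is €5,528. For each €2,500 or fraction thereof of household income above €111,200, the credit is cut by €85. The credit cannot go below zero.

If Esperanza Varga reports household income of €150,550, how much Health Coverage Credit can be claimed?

€4,168

Health Coverage Credit: income exceeds €111,200 by €39,350, which is 16 full-or-partial €2,500 increments; reduction = 16 × €85 = €1,360, leaving €4,168.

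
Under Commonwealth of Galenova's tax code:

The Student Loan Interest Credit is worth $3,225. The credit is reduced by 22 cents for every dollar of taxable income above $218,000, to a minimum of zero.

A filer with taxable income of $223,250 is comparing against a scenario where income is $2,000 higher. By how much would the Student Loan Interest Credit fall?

$440

At $223,250 — 22% of the $5,250 excess over $218,000 is $1,155; credit = $3,225 − $1,155 = $2,070.
At $225,250 — 22% of the $7,250 excess over $218,000 is $1,595; credit = $3,225 − $1,595 = $1,630.
Lost: $2,070 − $1,630 = $440.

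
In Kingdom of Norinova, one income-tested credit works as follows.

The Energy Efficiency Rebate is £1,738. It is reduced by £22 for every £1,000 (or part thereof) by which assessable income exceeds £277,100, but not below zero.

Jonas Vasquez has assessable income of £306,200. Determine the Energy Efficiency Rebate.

£1,078

Energy Efficiency Rebate: income exceeds £277,100 by £29,100, which is 30 full-or-partial £1,000 increments; reduction = 30 × £22 = £660, leaving £1,078.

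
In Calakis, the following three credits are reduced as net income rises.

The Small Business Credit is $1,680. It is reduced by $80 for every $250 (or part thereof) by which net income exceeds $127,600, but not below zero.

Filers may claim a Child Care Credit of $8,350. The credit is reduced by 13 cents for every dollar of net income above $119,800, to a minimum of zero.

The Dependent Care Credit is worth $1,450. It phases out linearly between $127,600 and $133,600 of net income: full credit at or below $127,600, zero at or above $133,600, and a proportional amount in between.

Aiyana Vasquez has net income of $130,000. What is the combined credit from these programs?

$8,774

Small Business Credit: income exceeds $127,600 by $2,400, which is 10 full-or-partial $250 increments; reduction = 10 × $80 = $800, leaving $880.
Child Care Credit: 13% of the $10,200 excess over $119,800 is $1,326; credit = $8,350 − $1,326 = $7,024.
Dependent Care Credit: $130,000 is $2,400 into a $6,000 phase-out range, leaving 3,600/6,000 of the credit: $1,450 × 3,600/6,000 = $870.
Total: $880 + $7,024 + $870 = $8,774.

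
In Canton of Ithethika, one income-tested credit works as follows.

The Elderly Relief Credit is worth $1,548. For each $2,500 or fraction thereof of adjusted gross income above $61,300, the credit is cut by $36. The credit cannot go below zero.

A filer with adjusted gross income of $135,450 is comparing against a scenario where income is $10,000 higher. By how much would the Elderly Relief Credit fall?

At $135,450 — income exceeds $61,300 by $74,150, which is 30 full-or-partial $2,500 increments; reduction = 30 × $36 = $1,080, leaving $468.
At $145,450 — income exceeds $61,300 by $84,150, which is 34 full-or-partial $2,500 increments; reduction = 34 × $36 = $1,224, leaving $324.
Lost: $468 − $324 = $144.

$144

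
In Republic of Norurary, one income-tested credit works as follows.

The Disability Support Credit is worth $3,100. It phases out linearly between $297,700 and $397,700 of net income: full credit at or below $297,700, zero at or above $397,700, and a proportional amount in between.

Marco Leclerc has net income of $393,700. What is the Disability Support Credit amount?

Disability Support Credit: $393,700 is $96,000 into a $100,000 phase-out range, leaving 4,000/100,000 of the credit: $3,100 × 4,000/100,000 = $124.

$124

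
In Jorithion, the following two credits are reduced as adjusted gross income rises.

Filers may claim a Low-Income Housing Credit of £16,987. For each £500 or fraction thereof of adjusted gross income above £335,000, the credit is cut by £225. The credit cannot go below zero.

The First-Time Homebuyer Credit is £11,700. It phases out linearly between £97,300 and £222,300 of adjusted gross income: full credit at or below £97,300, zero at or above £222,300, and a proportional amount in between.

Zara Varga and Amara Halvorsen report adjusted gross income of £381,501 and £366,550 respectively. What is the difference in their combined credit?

Zara (£381,501): Low-Income Housing Credit: income exceeds £335,000 by £46,501 → 94 increments × £225 = £21,150 ≥ base, so the credit is £0. First-Time Homebuyer Credit: £381,501 is at or above £222,300, so the credit is £0. total £0 + £0 = £0
Amara (£366,550): Low-Income Housing Credit: income exceeds £335,000 by £31,550, which is 64 full-or-partial £500 increments; reduction = 64 × £225 = £14,400, leaving £2,587. First-Time Homebuyer Credit: £366,550 is at or above £222,300, so the credit is £0. total £2,587 + £0 = £2,587
Difference: |£0 − £2,587| = £2,587.

£2,587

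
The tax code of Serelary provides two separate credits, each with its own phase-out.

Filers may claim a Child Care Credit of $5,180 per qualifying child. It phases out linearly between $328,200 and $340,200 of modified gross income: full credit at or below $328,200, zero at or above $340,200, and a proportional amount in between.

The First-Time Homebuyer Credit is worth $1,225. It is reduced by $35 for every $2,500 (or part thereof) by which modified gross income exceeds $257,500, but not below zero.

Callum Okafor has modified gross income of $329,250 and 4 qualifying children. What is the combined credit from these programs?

$19,117

Child Care Credit: base = 4 × $5,180 = $20,720. $329,250 is $1,050 into a $12,000 phase-out range, leaving 10,950/12,000 of the credit: $20,720 × 10,950/12,000 = $18,907.
First-Time Homebuyer Credit: income exceeds $257,500 by $71,750, which is 29 full-or-partial $2,500 increments; reduction = 29 × $35 = $1,015, leaving $210.
Total: $18,907 + $210 = $19,117.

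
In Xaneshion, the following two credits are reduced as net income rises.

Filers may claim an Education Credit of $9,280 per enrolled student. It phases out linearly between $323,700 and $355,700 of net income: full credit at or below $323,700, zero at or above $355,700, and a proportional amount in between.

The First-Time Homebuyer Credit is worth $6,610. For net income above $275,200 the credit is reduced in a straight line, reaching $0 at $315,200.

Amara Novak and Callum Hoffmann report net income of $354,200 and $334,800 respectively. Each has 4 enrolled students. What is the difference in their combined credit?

Amara ($354,200): Education Credit: base = 4 × $9,280 = $37,120. $354,200 is $30,500 into a $32,000 phase-out range, leaving 1,500/32,000 of the credit: $37,120 × 1,500/32,000 = $1,740. First-Time Homebuyer Credit: $354,200 is at or above $315,200, so the credit is $0. total $1,740 + $0 = $1,740
Callum ($334,800): Education Credit: base = 4 × $9,280 = $37,120. $334,800 is $11,100 into a $32,000 phase-out range, leaving 20,900/32,000 of the credit: $37,120 × 20,900/32,000 = $24,244. First-Time Homebuyer Credit: $334,800 is at or above $315,200, so the credit is $0. total $24,244 + $0 = $24,244
Difference: |$1,740 − $24,244| = $22,504.

$22,504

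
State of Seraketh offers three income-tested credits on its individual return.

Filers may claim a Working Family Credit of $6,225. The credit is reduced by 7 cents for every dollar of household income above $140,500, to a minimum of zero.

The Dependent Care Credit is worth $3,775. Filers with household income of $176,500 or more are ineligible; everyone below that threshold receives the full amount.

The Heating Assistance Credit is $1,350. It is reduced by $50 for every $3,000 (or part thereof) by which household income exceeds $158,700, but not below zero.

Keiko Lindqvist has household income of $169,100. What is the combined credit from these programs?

$9,148

Working Family Credit: 7% of the $28,600 excess over $140,500 is $2,002; credit = $6,225 − $2,002 = $4,223.
Dependent Care Credit: $169,100 is below the $176,500 cutoff, so the full $3,775 applies.
Heating Assistance Credit: income exceeds $158,700 by $10,400, which is 4 full-or-partial $3,000 increments; reduction = 4 × $50 = $200, leaving $1,150.
Total: $4,223 + $3,775 + $1,150 = $9,148.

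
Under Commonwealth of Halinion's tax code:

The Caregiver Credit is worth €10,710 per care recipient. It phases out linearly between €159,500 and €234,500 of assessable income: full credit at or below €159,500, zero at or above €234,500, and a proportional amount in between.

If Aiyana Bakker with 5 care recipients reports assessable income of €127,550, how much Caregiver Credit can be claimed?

€53,550

Caregiver Credit: base = 5 × €10,710 = €53,550. €127,550 is at or below the €159,500 threshold, so the full €53,550 applies.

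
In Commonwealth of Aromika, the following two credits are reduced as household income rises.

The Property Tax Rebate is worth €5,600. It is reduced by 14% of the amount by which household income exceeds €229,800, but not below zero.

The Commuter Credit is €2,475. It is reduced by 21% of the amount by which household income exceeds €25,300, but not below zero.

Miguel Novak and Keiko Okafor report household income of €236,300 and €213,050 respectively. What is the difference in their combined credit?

Miguel (€236,300): Property Tax Rebate: 14% of the €6,500 excess over €229,800 is €910; credit = €5,600 − €910 = €4,690. Commuter Credit: 21% of the €211,000 excess over €25,300 is €44,310 ≥ base, so the credit is €0. total €4,690 + €0 = €4,690
Keiko (€213,050): Property Tax Rebate: €213,050 is at or below the €229,800 threshold, so the full €5,600 applies. Commuter Credit: 21% of the €187,750 excess over €25,300 is €39,427.50 ≥ base, so the credit is €0. total €5,600 + €0 = €5,600
Difference: |€4,690 − €5,600| = €910.

€910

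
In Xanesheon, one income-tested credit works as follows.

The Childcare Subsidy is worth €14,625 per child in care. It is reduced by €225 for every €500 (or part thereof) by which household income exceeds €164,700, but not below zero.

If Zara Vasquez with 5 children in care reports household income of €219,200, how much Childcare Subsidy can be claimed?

€48,600

Childcare Subsidy: base = 5 × €14,625 = €73,125. income exceeds €164,700 by €54,500, which is 109 full-or-partial €500 increments; reduction = 109 × €225 = €24,525, leaving €48,600.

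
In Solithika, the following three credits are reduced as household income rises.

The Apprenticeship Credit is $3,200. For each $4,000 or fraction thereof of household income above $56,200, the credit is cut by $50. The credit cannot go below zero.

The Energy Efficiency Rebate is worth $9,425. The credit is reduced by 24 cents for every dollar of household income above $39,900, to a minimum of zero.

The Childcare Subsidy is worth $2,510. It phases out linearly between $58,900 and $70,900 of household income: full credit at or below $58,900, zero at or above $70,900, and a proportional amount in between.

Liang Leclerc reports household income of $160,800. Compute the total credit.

Apprenticeship Credit: income exceeds $56,200 by $104,600, which is 27 full-or-partial $4,000 increments; reduction = 27 × $50 = $1,350, leaving $1,850.
Energy Efficiency Rebate: 24% of the $120,900 excess over $39,900 is $29,016 ≥ base, so the credit is $0.
Childcare Subsidy: $160,800 is at or above $70,900, so the credit is $0.
Total: $1,850 + $0 + $0 = $1,850.

$1,850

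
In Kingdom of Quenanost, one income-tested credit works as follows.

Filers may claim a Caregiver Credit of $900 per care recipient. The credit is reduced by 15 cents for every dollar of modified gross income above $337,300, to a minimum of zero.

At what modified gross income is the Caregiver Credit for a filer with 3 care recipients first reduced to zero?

$355,300

Full credit = 3 × $900 = $2,700.
The credit falls by 15% of each dollar above $337,300, so it reaches zero when the excess is $2,700 / 15% = $18,000: income = $337,300 + $18,000 = $355,300.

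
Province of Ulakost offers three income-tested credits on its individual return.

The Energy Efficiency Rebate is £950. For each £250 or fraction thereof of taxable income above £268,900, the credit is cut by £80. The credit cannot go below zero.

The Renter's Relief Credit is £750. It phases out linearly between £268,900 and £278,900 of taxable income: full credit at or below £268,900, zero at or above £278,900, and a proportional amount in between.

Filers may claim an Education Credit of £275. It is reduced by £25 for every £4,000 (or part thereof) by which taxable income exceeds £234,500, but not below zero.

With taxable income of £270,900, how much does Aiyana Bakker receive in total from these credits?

Energy Efficiency Rebate: income exceeds £268,900 by £2,000, which is 8 full-or-partial £250 increments; reduction = 8 × £80 = £640, leaving £310.
Renter's Relief Credit: £270,900 is £2,000 into a £10,000 phase-out range, leaving 8,000/10,000 of the credit: £750 × 8,000/10,000 = £600.
Education Credit: income exceeds £234,500 by £36,400, which is 10 full-or-partial £4,000 increments; reduction = 10 × £25 = £250, leaving £25.
Total: £310 + £600 + £25 = £935.

£935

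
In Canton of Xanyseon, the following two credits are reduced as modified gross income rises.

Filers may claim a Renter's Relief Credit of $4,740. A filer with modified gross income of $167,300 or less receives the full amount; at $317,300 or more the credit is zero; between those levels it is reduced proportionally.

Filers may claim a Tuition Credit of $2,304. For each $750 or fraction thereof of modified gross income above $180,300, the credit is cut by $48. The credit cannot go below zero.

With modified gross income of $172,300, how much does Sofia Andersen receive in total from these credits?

$6,886

Renter's Relief Credit: $172,300 is $5,000 into a $150,000 phase-out range, leaving 145,000/150,000 of the credit: $4,740 × 145,000/150,000 = $4,582.
Tuition Credit: $172,300 is at or below the $180,300 threshold, so the full $2,304 applies.
Total: $4,582 + $2,304 = $6,886.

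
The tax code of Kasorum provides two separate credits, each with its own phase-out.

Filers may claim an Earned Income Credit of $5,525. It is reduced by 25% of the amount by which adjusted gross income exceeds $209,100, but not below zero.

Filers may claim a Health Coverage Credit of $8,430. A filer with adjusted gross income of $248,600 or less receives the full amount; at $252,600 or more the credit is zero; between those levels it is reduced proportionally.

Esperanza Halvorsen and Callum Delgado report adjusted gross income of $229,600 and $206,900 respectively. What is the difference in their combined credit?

Esperanza ($229,600): Earned Income Credit: 25% of the $20,500 excess over $209,100 is $5,125; credit = $5,525 − $5,125 = $400. Health Coverage Credit: $229,600 is at or below the $248,600 threshold, so the full $8,430 applies. total $400 + $8,430 = $8,830
Callum ($206,900): Earned Income Credit: $206,900 is at or below the $209,100 threshold, so the full $5,525 applies. Health Coverage Credit: $206,900 is at or below the $248,600 threshold, so the full $8,430 applies. total $5,525 + $8,430 = $13,955
Difference: |$8,830 − $13,955| = $5,125.

$5,125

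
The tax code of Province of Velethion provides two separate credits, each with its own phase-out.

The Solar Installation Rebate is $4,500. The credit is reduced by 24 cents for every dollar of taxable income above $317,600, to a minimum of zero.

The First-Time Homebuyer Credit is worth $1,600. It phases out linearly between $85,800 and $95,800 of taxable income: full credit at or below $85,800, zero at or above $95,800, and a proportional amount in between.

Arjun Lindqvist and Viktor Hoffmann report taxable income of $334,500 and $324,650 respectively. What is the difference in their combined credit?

$2,364

Arjun ($334,500): Solar Installation Rebate: 24% of the $16,900 excess over $317,600 is $4,056; credit = $4,500 − $4,056 = $444. First-Time Homebuyer Credit: $334,500 is at or above $95,800, so the credit is $0. total $444 + $0 = $444
Viktor ($324,650): Solar Installation Rebate: 24% of the $7,050 excess over $317,600 is $1,692; credit = $4,500 − $1,692 = $2,808. First-Time Homebuyer Credit: $324,650 is at or above $95,800, so the credit is $0. total $2,808 + $0 = $2,808
Difference: |$444 − $2,808| = $2,364.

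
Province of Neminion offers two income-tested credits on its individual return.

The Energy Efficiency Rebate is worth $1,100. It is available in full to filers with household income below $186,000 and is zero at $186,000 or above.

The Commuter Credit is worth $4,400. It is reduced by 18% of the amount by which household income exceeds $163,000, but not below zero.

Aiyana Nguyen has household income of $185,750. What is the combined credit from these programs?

$1,405

Energy Efficiency Rebate: $185,750 is below the $186,000 cutoff, so the full $1,100 applies.
Commuter Credit: 18% of the $22,750 excess over $163,000 is $4,095; credit = $4,400 − $4,095 = $305.
Total: $1,100 + $305 = $1,405.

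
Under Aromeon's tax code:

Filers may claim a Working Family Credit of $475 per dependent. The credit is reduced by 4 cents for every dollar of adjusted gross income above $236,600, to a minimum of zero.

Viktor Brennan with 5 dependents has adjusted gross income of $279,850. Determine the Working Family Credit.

$645

Working Family Credit: base = 5 × $475 = $2,375. 4% of the $43,250 excess over $236,600 is $1,730; credit = $2,375 − $1,730 = $645.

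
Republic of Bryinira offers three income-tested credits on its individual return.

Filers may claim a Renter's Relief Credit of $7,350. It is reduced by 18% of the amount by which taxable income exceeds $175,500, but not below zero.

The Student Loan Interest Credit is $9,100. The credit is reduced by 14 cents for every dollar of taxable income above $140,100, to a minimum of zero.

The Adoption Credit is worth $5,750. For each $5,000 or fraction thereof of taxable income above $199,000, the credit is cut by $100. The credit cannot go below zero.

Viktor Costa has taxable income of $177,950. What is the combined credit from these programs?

$16,460

Renter's Relief Credit: 18% of the $2,450 excess over $175,500 is $441; credit = $7,350 − $441 = $6,909.
Student Loan Interest Credit: 14% of the $37,850 excess over $140,100 is $5,299; credit = $9,100 − $5,299 = $3,801.
Adoption Credit: $177,950 is at or below the $199,000 threshold, so the full $5,750 applies.
Total: $6,909 + $3,801 + $5,750 = $16,460.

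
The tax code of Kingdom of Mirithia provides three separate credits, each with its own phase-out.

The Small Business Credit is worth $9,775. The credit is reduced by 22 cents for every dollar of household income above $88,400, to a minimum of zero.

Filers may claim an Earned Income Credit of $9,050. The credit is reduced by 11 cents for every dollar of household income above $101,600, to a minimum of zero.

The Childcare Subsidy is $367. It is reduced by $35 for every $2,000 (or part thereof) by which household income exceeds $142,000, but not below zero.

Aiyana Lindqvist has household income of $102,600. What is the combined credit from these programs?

Small Business Credit: 22% of the $14,200 excess over $88,400 is $3,124; credit = $9,775 − $3,124 = $6,651.
Earned Income Credit: 11% of the $1,000 excess over $101,600 is $110; credit = $9,050 − $110 = $8,940.
Childcare Subsidy: $102,600 is at or below the $142,000 threshold, so the full $367 applies.
Total: $6,651 + $8,940 + $367 = $15,958.

$15,958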